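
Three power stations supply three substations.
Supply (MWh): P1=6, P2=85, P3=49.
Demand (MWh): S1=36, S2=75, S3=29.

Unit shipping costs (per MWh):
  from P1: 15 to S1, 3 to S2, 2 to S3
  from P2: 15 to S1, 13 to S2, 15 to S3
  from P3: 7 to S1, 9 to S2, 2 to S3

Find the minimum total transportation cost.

A cheapest plan:
  P1–S2: 6 MWh
  P2–S1: 16 MWh
  P2–S2: 69 MWh
  P3–S1: 20 MWh
  P3–S3: 29 MWh
Total cost = 1353.
(Supply check: P1 ships 6; P2 ships 85; P3 ships 49.)

1353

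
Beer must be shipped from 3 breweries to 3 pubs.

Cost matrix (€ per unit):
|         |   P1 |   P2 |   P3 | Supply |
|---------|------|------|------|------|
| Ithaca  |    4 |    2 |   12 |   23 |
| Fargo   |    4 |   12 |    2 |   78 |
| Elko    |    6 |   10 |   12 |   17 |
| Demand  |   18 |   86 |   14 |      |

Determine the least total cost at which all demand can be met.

An optimal shipping plan:
  Ithaca–P2: 23 × €2 = €46
  Fargo–P1: 18 × €4 = €72
  Fargo–P2: 46 × €12 = €552
  Fargo–P3: 14 × €2 = €28
  Elko–P2: 17 × €10 = €170
Total = 46 + 72 + 552 + 28 + 170 = €868.
(Supply check: Ithaca ships 23; Fargo ships 78; Elko ships 17.)

868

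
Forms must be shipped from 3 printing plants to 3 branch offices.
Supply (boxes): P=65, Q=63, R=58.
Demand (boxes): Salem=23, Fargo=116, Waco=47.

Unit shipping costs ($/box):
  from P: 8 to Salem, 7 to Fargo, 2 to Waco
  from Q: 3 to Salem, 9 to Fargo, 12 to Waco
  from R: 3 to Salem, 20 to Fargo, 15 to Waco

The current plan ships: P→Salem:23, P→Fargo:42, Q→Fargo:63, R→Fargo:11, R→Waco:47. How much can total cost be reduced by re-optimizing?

414

Current plan cost = 23·8 + 42·7 + 63·9 + 11·20 + 47·15 = $1970.
Optimal plan:
  P to Fargo: 18 × $7 = $126
  P to Waco: 47 × $2 = $94
  Q to Fargo: 63 × $9 = $567
  R to Salem: 23 × $3 = $69
  R to Fargo: 35 × $20 = $700
Optimal cost = $1556.
Saving = 1970 − 1556 = $414.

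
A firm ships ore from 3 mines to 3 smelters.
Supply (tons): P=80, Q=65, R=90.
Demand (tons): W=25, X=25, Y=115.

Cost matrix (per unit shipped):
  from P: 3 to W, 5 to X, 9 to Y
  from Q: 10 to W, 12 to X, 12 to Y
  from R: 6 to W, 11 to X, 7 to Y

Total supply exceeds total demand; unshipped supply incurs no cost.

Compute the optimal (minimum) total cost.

A cheapest plan:
  P to W: 25 × 3 = 75
  P to X: 25 × 5 = 125
  P to Y: 25 × 9 = 225
  R to Y: 90 × 7 = 630
Total = 75 + 125 + 225 + 630 = 1055.

1055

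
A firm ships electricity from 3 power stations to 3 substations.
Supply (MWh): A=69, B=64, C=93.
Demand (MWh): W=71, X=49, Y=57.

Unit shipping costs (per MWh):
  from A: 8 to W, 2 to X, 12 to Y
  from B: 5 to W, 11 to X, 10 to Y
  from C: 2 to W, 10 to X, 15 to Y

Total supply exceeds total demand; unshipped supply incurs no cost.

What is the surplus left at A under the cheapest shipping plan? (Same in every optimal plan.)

20

Minimum-cost shipments:
  A->X: 49 × 2 = 98
  B->Y: 57 × 10 = 570
  C->W: 71 × 2 = 142
Total cost = 810.
A ships 49 of its 69, leaving 20.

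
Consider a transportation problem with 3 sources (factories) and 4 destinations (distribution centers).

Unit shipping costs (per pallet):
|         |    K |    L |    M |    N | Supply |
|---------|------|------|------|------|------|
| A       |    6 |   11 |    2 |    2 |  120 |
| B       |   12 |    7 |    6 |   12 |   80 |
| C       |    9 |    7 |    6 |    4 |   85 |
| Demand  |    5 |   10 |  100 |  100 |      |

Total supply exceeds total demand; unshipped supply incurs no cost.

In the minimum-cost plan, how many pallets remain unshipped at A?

0

Minimum-cost shipments:
  A→K: 5 × 6 = 30
  A→M: 100 × 2 = 200
  A→N: 15 × 2 = 30
  B→L: 10 × 7 = 70
  C→N: 85 × 4 = 340
Total cost = 670.
A ships 120 of its 120, leaving 0.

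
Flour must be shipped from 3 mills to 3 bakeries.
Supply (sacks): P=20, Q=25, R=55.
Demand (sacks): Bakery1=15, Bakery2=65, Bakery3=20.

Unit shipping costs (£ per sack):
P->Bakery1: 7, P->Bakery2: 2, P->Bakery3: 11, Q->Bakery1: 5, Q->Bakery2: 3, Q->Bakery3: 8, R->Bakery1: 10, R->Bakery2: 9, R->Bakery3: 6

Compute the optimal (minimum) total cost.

565

An optimal shipping plan:
  P–Bakery2: 20 × £2 = £40
  Q–Bakery2: 25 × £3 = £75
  R–Bakery1: 15 × £10 = £150
  R–Bakery2: 20 × £9 = £180
  R–Bakery3: 20 × £6 = £120
Total = 40 + 75 + 150 + 180 + 120 = £565.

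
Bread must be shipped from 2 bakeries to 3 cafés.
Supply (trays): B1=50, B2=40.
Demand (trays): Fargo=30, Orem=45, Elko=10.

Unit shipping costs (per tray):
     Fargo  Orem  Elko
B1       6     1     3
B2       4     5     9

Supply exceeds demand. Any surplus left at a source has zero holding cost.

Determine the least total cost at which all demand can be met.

One minimum-cost allocation:
  B1–Orem: 40 × 1 = 40
  B1–Elko: 10 × 3 = 30
  B2–Fargo: 30 × 4 = 120
  B2–Orem: 5 × 5 = 25
Total = 40 + 30 + 120 + 25 = 215.
(Supply check: B1 ships 50; B2 ships 35.)

215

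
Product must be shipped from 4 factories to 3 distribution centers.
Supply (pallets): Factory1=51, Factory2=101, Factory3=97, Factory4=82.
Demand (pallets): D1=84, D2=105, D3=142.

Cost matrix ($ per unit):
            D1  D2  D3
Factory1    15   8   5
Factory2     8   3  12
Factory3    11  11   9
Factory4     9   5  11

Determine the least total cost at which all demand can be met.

2165

An optimal shipping plan:
  Factory1–D3: 51 × $5 = $255
  Factory2–D2: 101 × $3 = $303
  Factory3–D1: 6 × $11 = $66
  Factory3–D3: 91 × $9 = $819
  Factory4–D1: 78 × $9 = $702
  Factory4–D2: 4 × $5 = $20
Total = 255 + 303 + 66 + 819 + 702 + 20 = $2165.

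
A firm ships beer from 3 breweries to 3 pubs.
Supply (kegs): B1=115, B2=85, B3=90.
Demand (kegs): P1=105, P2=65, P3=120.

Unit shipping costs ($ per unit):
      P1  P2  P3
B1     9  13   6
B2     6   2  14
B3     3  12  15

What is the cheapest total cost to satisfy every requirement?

1250

A cheapest plan:
  B1→P3: 115 × $6 = $690
  B2→P1: 15 × $6 = $90
  B2→P2: 65 × $2 = $130
  B2→P3: 5 × $14 = $70
  B3→P1: 90 × $3 = $270
Total = 690 + 90 + 130 + 70 + 270 = $1250.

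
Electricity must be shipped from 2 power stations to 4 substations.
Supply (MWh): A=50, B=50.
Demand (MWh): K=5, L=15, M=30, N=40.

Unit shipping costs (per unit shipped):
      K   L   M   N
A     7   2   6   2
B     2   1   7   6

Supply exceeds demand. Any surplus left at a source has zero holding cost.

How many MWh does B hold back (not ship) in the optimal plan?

An optimal plan:
  A->M: 10 × 6 = 60
  A->N: 40 × 2 = 80
  B->K: 5 × 2 = 10
  B->L: 15 × 1 = 15
  B->M: 20 × 7 = 140
Total cost = 305.
B ships 40 of its 50, leaving 10.

10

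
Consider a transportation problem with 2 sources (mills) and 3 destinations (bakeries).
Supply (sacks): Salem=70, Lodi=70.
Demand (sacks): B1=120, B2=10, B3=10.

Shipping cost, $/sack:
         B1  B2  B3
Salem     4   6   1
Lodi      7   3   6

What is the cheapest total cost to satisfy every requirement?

One minimum-cost allocation:
  Salem–B1: 60 sacks
  Salem–B3: 10 sacks
  Lodi–B1: 60 sacks
  Lodi–B2: 10 sacks
Total cost = $700.

700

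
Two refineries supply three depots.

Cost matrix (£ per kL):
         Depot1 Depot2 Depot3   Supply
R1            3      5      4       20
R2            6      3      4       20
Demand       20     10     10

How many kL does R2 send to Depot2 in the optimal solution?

Solving gives:
  R1->Depot1: 20 × £3 = £60
  R2->Depot2: 10 × £3 = £30
  R2->Depot3: 10 × £4 = £40
Total cost = £130.
So R2→Depot2 carries 10 kL.

10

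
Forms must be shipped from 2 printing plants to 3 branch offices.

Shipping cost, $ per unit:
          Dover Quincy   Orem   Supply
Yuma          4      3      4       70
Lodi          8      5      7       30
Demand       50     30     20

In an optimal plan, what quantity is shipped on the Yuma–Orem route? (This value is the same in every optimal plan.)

20

The minimum-cost plan:
  Yuma to Dover: 50 boxes
  Yuma to Orem: 20 boxes
  Lodi to Quincy: 30 boxes
Total cost = $430.
So Yuma→Orem carries 20 boxes.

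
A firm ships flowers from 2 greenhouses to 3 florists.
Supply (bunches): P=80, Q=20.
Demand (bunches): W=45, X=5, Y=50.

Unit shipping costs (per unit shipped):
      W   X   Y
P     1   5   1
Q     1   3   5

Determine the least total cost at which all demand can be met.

110

One minimum-cost allocation:
  P→W: 30 bunches
  P→Y: 50 bunches
  Q→W: 15 bunches
  Q→X: 5 bunches
Total cost = 110.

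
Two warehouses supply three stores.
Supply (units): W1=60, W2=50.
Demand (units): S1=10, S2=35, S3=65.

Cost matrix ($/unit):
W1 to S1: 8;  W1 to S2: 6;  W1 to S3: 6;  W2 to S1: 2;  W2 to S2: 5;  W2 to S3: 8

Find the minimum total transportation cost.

595

One minimum-cost allocation:
  W1→S3: 60 × $6 = $360
  W2→S1: 10 × $2 = $20
  W2→S2: 35 × $5 = $175
  W2→S3: 5 × $8 = $40
Total = 360 + 20 + 175 + 40 = $595.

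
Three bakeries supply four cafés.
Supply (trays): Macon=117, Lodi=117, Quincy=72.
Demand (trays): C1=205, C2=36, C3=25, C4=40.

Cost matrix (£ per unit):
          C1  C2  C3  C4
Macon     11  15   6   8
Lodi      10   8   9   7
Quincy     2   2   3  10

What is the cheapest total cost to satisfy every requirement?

Optimal allocation:
  Macon–C1: 52 trays
  Macon–C3: 25 trays
  Macon–C4: 40 trays
  Lodi–C1: 81 trays
  Lodi–C2: 36 trays
  Quincy–C1: 72 trays
Total cost = £2284.
(Supply check: Macon ships 117; Lodi ships 117; Quincy ships 72.)

2284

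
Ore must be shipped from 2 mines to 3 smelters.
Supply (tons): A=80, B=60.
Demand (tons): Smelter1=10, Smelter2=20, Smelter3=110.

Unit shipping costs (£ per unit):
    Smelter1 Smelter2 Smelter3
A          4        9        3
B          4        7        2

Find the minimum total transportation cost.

Optimal allocation:
  A–Smelter1: 10 tons
  A–Smelter3: 70 tons
  B–Smelter2: 20 tons
  B–Smelter3: 40 tons
Total cost = £470.

470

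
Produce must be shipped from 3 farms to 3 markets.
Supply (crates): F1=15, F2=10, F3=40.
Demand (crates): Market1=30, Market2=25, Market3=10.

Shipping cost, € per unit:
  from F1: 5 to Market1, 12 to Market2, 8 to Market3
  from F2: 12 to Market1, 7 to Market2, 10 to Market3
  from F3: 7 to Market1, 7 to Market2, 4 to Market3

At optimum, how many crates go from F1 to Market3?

Optimal shipments:
  F1→Market1: 15 × €5 = €75
  F2→Market2: 10 × €7 = €70
  F3→Market1: 15 × €7 = €105
  F3→Market2: 15 × €7 = €105
  F3→Market3: 10 × €4 = €40
Total cost = €395.
The route F1→Market3 is not used.

0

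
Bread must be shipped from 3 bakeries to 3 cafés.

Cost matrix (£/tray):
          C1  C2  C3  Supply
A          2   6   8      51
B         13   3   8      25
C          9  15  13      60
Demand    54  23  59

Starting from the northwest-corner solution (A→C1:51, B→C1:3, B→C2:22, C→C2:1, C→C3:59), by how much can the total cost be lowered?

34

Current plan cost = 51·2 + 3·13 + 22·3 + 1·15 + 59·13 = £989.
Optimal plan:
  A to C1: 51 × £2 = £102
  B to C2: 23 × £3 = £69
  B to C3: 2 × £8 = £16
  C to C1: 3 × £9 = £27
  C to C3: 57 × £13 = £741
Optimal cost = £955.
Saving = 989 − 955 = £34.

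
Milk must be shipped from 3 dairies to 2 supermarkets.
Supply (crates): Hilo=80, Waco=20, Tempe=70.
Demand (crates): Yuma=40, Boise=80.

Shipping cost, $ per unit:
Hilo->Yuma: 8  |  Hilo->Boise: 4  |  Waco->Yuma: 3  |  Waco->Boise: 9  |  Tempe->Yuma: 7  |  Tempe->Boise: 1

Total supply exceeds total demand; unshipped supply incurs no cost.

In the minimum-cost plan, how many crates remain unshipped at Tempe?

An optimal plan:
  Hilo->Yuma: 20 crates
  Hilo->Boise: 10 crates
  Waco->Yuma: 20 crates
  Tempe->Boise: 70 crates
Total cost = $330.
Tempe ships 70 of its 70, leaving 0.

0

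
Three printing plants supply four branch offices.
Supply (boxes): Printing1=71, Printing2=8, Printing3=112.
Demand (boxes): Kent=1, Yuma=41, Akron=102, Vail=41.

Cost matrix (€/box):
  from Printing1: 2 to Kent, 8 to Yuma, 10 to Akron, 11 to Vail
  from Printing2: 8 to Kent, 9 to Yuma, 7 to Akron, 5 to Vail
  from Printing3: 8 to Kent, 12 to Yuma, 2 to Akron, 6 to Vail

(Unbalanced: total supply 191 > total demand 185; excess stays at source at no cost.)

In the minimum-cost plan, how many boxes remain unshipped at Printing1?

6

Minimum-cost shipments:
  Printing1→Kent: 1 × €2 = €2
  Printing1→Yuma: 41 × €8 = €328
  Printing1→Vail: 23 × €11 = €253
  Printing2→Vail: 8 × €5 = €40
  Printing3→Akron: 102 × €2 = €204
  Printing3→Vail: 10 × €6 = €60
Total cost = €887.
Printing1 ships 65 of its 71, leaving 6.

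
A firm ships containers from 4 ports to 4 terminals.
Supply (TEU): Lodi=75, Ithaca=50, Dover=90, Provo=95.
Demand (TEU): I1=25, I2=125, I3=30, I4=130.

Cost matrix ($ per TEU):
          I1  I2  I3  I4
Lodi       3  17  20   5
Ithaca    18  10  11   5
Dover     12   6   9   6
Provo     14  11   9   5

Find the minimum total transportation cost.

1885

An optimal shipping plan:
  Lodi to I1: 25 × $3 = $75
  Lodi to I4: 50 × $5 = $250
  Ithaca to I2: 35 × $10 = $350
  Ithaca to I4: 15 × $5 = $75
  Dover to I2: 90 × $6 = $540
  Provo to I3: 30 × $9 = $270
  Provo to I4: 65 × $5 = $325
Total = 75 + 250 + 350 + 75 + 540 + 270 + 325 = $1885.
(Supply check: Lodi ships 75; Ithaca ships 50; Dover ships 90; Provo ships 95.)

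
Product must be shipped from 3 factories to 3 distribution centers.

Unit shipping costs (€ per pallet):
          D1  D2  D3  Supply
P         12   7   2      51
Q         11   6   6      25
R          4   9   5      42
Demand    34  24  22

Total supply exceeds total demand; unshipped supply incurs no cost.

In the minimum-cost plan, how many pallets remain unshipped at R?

An optimal plan:
  P->D3: 22 × €2 = €44
  Q->D2: 24 × €6 = €144
  R->D1: 34 × €4 = €136
Total cost = €324.
R ships 34 of its 42, leaving 8.

8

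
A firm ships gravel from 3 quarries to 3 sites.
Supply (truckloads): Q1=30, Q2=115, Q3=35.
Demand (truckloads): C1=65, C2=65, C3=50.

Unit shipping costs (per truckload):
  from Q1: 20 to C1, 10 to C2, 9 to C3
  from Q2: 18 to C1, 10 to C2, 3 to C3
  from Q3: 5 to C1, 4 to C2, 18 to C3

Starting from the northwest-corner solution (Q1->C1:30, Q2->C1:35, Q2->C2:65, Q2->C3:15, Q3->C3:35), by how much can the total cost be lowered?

1040

Current plan cost = 30·20 + 35·18 + 65·10 + 15·3 + 35·18 = 2555.
Optimal plan:
  Q1->C2: 30 × 10 = 300
  Q2->C1: 30 × 18 = 540
  Q2->C2: 35 × 10 = 350
  Q2->C3: 50 × 3 = 150
  Q3->C1: 35 × 5 = 175
Optimal cost = 1515.
Saving = 2555 − 1515 = 1040.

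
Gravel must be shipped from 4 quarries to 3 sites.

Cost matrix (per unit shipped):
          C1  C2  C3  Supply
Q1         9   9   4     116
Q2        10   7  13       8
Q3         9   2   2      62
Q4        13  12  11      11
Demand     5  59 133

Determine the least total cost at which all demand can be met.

Optimal allocation:
  Q1→C3: 116 truckloads
  Q2→C2: 8 truckloads
  Q3→C2: 51 truckloads
  Q3→C3: 11 truckloads
  Q4→C1: 5 truckloads
  Q4→C3: 6 truckloads
Total cost = 775.

775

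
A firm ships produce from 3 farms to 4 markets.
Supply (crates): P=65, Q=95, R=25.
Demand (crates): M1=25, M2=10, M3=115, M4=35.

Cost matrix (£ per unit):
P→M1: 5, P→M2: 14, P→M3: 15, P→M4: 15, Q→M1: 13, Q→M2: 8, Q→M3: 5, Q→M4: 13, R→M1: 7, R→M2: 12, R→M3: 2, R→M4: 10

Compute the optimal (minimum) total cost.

Optimal allocation:
  P–M1: 25 crates
  P–M2: 5 crates
  P–M4: 35 crates
  Q–M2: 5 crates
  Q–M3: 90 crates
  R–M3: 25 crates
Total cost = £1260.
(Supply check: P ships 65; Q ships 95; R ships 25.)

1260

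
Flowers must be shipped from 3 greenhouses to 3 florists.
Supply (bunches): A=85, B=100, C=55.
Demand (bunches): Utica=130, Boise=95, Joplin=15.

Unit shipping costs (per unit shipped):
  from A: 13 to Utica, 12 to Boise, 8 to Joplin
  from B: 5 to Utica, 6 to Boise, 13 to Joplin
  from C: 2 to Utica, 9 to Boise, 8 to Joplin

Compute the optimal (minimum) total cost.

A cheapest plan:
  A->Boise: 70 bunches
  A->Joplin: 15 bunches
  B->Utica: 75 bunches
  B->Boise: 25 bunches
  C->Utica: 55 bunches
Total cost = 1595.
(Supply check: A ships 85; B ships 100; C ships 55.)

1595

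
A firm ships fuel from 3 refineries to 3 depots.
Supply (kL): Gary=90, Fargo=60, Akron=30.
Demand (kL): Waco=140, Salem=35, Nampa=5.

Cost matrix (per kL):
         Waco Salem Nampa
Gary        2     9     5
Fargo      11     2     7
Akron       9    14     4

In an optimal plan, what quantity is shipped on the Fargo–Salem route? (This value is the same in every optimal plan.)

35

The minimum-cost plan:
  Gary→Waco: 90 × 2 = 180
  Fargo→Waco: 25 × 11 = 275
  Fargo→Salem: 35 × 2 = 70
  Akron→Waco: 25 × 9 = 225
  Akron→Nampa: 5 × 4 = 20
Total cost = 770.
So Fargo→Salem carries 35 kL.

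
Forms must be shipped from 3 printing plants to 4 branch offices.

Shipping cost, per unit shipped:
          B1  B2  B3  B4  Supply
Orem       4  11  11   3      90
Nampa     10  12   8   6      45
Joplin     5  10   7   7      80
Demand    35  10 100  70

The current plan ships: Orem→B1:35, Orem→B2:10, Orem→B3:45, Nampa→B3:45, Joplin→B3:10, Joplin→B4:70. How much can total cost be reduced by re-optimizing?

Current plan cost = 35·4 + 10·11 + 45·11 + 45·8 + 10·7 + 70·7 = 1665.
Optimal plan:
  Orem to B1: 20 × 4 = 80
  Orem to B4: 70 × 3 = 210
  Nampa to B3: 45 × 8 = 360
  Joplin to B1: 15 × 5 = 75
  Joplin to B2: 10 × 10 = 100
  Joplin to B3: 55 × 7 = 385
Optimal cost = 1210.
Saving = 1665 − 1210 = 455.

455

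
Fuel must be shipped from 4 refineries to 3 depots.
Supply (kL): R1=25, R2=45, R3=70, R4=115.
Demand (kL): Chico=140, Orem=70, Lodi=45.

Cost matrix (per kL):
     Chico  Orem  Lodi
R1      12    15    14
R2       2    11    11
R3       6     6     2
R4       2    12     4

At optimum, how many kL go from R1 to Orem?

The minimum-cost plan:
  R1 to Orem: 25 kL
  R2 to Chico: 45 kL
  R3 to Orem: 45 kL
  R3 to Lodi: 25 kL
  R4 to Chico: 95 kL
  R4 to Lodi: 20 kL
Total cost = 1055.
So R1→Orem carries 25 kL.

25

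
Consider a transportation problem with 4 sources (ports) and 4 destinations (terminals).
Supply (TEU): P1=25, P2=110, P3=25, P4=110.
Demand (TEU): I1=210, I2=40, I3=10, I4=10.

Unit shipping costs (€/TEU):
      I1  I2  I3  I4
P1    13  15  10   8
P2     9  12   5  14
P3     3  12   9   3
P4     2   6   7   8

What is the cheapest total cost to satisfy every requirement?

1625

A cheapest plan:
  P1 to I2: 15 × €15 = €225
  P1 to I4: 10 × €8 = €80
  P2 to I1: 75 × €9 = €675
  P2 to I2: 25 × €12 = €300
  P2 to I3: 10 × €5 = €50
  P3 to I1: 25 × €3 = €75
  P4 to I1: 110 × €2 = €220
Total = 225 + 80 + 675 + 300 + 50 + 75 + 220 = €1625.
(Supply check: P1 ships 25; P2 ships 110; P3 ships 25; P4 ships 110.)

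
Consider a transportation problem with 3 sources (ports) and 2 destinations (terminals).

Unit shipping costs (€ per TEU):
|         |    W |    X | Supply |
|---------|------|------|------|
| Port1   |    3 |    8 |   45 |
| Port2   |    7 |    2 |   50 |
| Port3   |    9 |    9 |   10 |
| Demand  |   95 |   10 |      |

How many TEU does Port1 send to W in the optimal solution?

Optimal shipments:
  Port1 to W: 45 × €3 = €135
  Port2 to W: 40 × €7 = €280
  Port2 to X: 10 × €2 = €20
  Port3 to W: 10 × €9 = €90
Total cost = €525.
So Port1→W carries 45 TEU.

45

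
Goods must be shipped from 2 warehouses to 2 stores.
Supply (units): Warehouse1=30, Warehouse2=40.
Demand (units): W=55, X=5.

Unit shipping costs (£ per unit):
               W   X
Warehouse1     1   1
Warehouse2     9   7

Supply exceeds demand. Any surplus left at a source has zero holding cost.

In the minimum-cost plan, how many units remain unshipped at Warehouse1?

Minimum-cost shipments:
  Warehouse1->W: 30 × £1 = £30
  Warehouse2->W: 25 × £9 = £225
  Warehouse2->X: 5 × £7 = £35
Total cost = £290.
Warehouse1 ships 30 of its 30, leaving 0.

0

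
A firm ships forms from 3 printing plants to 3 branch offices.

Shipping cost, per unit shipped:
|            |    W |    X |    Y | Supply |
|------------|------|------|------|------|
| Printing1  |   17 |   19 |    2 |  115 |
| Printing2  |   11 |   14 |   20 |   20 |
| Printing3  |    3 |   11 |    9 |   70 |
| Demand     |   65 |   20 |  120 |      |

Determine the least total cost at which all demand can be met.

A cheapest plan:
  Printing1 to Y: 115 × 2 = 230
  Printing2 to X: 20 × 14 = 280
  Printing3 to W: 65 × 3 = 195
  Printing3 to Y: 5 × 9 = 45
Total = 230 + 280 + 195 + 45 = 750.

750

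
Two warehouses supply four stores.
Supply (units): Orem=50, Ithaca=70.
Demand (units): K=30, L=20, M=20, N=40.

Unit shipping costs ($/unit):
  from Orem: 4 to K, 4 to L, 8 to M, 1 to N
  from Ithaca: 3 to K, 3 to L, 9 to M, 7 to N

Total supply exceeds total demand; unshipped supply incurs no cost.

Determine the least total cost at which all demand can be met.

A cheapest plan:
  Orem→M: 10 × $8 = $80
  Orem→N: 40 × $1 = $40
  Ithaca→K: 30 × $3 = $90
  Ithaca→L: 20 × $3 = $60
  Ithaca→M: 10 × $9 = $90
Total = 80 + 40 + 90 + 60 + 90 = $360.

360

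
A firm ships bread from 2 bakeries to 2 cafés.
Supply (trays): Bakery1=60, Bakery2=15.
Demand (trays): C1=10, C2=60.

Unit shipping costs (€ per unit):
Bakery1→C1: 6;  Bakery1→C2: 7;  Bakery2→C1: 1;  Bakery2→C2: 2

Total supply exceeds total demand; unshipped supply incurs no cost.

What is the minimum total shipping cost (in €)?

405

A cheapest plan:
  Bakery1→C1: 10 × €6 = €60
  Bakery1→C2: 45 × €7 = €315
  Bakery2→C2: 15 × €2 = €30
Total = 60 + 315 + 30 = €405.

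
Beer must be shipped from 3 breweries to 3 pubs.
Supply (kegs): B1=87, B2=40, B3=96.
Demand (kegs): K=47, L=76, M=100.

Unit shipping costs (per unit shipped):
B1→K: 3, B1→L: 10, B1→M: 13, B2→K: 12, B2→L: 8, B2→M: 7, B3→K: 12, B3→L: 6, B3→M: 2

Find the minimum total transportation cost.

1049

One minimum-cost allocation:
  B1–K: 47 kegs
  B1–L: 40 kegs
  B2–L: 36 kegs
  B2–M: 4 kegs
  B3–M: 96 kegs
Total cost = 1049.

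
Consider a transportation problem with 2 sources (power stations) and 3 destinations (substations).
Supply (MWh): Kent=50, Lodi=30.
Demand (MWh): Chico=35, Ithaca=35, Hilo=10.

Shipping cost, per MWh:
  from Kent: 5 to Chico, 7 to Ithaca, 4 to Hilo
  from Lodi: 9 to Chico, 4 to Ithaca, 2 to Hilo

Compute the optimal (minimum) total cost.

A cheapest plan:
  Kent to Chico: 35 MWh
  Kent to Ithaca: 5 MWh
  Kent to Hilo: 10 MWh
  Lodi to Ithaca: 30 MWh
Total cost = 370.

370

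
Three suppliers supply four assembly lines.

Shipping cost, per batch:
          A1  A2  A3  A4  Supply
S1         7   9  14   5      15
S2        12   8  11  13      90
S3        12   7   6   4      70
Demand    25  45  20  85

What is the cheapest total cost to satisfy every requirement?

Optimal allocation:
  S1 to A4: 15 × 5 = 75
  S2 to A1: 25 × 12 = 300
  S2 to A2: 45 × 8 = 360
  S2 to A3: 20 × 11 = 220
  S3 to A4: 70 × 4 = 280
Total = 75 + 300 + 360 + 220 + 280 = 1235.
(Supply check: S1 ships 15; S2 ships 90; S3 ships 70.)

1235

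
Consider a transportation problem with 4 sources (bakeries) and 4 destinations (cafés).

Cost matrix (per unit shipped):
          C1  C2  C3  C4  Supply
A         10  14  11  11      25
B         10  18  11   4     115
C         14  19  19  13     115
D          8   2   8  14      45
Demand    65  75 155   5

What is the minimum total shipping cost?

3455

One minimum-cost allocation:
  A→C3: 25 × 11 = 275
  B→C3: 110 × 11 = 1210
  B→C4: 5 × 4 = 20
  C→C1: 65 × 14 = 910
  C→C2: 30 × 19 = 570
  C→C3: 20 × 19 = 380
  D→C2: 45 × 2 = 90
Total = 275 + 1210 + 20 + 910 + 570 + 380 + 90 = 3455.
(Supply check: A ships 25; B ships 115; C ships 115; D ships 45.)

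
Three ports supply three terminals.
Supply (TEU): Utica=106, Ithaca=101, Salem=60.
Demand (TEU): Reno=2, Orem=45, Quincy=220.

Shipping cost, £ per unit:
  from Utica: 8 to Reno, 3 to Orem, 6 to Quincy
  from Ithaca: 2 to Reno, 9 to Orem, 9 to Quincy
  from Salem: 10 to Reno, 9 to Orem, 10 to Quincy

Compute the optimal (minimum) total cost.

1996

An optimal shipping plan:
  Utica to Orem: 45 × £3 = £135
  Utica to Quincy: 61 × £6 = £366
  Ithaca to Reno: 2 × £2 = £4
  Ithaca to Quincy: 99 × £9 = £891
  Salem to Quincy: 60 × £10 = £600
Total = 135 + 366 + 4 + 891 + 600 = £1996.
(Supply check: Utica ships 106; Ithaca ships 101; Salem ships 60.)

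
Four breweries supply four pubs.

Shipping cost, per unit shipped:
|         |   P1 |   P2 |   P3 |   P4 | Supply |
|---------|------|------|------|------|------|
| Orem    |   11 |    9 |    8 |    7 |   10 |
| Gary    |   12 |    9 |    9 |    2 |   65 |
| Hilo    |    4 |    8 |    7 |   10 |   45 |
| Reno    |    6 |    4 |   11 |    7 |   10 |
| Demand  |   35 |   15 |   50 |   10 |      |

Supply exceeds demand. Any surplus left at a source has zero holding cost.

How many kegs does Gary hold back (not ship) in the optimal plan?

20

Minimum-cost shipments:
  Orem to P3: 10 × 8 = 80
  Gary to P2: 5 × 9 = 45
  Gary to P3: 30 × 9 = 270
  Gary to P4: 10 × 2 = 20
  Hilo to P1: 35 × 4 = 140
  Hilo to P3: 10 × 7 = 70
  Reno to P2: 10 × 4 = 40
Total cost = 665.
Gary ships 45 of its 65, leaving 20.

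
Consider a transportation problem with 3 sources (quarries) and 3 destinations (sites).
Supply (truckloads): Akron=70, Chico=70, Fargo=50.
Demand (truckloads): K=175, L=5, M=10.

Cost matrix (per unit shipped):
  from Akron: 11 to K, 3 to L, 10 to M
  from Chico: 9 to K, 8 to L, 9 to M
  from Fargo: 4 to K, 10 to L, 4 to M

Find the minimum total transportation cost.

One minimum-cost allocation:
  Akron->K: 55 × 11 = 605
  Akron->L: 5 × 3 = 15
  Akron->M: 10 × 10 = 100
  Chico->K: 70 × 9 = 630
  Fargo->K: 50 × 4 = 200
Total = 605 + 15 + 100 + 630 + 200 = 1550.

1550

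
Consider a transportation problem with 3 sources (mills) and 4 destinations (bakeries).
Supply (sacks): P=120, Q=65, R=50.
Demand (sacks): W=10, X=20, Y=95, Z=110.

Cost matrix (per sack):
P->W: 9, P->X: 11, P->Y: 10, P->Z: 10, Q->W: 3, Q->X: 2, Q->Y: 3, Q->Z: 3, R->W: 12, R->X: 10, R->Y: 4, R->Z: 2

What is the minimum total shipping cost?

1465

One minimum-cost allocation:
  P to W: 10 × 9 = 90
  P to Y: 50 × 10 = 500
  P to Z: 60 × 10 = 600
  Q to X: 20 × 2 = 40
  Q to Y: 45 × 3 = 135
  R to Z: 50 × 2 = 100
Total = 90 + 500 + 600 + 40 + 135 + 100 = 1465.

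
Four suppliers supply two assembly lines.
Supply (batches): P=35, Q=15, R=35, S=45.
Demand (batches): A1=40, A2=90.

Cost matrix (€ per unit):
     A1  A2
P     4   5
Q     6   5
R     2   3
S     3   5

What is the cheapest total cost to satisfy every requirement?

A cheapest plan:
  P to A2: 35 batches
  Q to A2: 15 batches
  R to A2: 35 batches
  S to A1: 40 batches
  S to A2: 5 batches
Total cost = €500.
(Supply check: P ships 35; Q ships 15; R ships 35; S ships 45.)

500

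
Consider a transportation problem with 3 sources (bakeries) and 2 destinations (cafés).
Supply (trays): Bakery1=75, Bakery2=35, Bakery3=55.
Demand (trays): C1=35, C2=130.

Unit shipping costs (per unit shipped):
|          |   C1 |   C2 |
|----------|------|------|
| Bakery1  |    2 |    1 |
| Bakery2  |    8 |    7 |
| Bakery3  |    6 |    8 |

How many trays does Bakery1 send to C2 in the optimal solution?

Solving gives:
  Bakery1–C2: 75 × 1 = 75
  Bakery2–C2: 35 × 7 = 245
  Bakery3–C1: 35 × 6 = 210
  Bakery3–C2: 20 × 8 = 160
Total cost = 690.
So Bakery1→C2 carries 75 trays.

75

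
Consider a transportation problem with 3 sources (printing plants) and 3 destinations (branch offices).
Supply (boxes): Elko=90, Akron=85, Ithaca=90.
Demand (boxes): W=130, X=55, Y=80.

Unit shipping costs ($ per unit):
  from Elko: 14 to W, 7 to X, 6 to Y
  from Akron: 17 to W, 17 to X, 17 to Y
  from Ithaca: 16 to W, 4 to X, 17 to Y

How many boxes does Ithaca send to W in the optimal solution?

35

The minimum-cost plan:
  Elko→W: 10 × $14 = $140
  Elko→Y: 80 × $6 = $480
  Akron→W: 85 × $17 = $1445
  Ithaca→W: 35 × $16 = $560
  Ithaca→X: 55 × $4 = $220
Total cost = $2845.
So Ithaca→W carries 35 boxes.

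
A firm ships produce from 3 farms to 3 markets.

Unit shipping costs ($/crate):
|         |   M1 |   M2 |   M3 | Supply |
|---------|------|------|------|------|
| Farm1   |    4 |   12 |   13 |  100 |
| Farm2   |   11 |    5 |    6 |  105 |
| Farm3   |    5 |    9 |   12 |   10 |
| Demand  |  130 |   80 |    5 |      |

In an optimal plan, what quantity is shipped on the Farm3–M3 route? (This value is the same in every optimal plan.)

Optimal shipments:
  Farm1 to M1: 100 × $4 = $400
  Farm2 to M1: 20 × $11 = $220
  Farm2 to M2: 80 × $5 = $400
  Farm2 to M3: 5 × $6 = $30
  Farm3 to M1: 10 × $5 = $50
Total cost = $1100.
The route Farm3→M3 is not used.

0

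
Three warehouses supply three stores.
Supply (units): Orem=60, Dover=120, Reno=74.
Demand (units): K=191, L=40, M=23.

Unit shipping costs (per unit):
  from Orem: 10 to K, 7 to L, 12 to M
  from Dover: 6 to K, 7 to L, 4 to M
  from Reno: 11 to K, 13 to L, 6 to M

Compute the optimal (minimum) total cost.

One minimum-cost allocation:
  Orem→K: 20 × 10 = 200
  Orem→L: 40 × 7 = 280
  Dover→K: 120 × 6 = 720
  Reno→K: 51 × 11 = 561
  Reno→M: 23 × 6 = 138
Total = 200 + 280 + 720 + 561 + 138 = 1899.

1899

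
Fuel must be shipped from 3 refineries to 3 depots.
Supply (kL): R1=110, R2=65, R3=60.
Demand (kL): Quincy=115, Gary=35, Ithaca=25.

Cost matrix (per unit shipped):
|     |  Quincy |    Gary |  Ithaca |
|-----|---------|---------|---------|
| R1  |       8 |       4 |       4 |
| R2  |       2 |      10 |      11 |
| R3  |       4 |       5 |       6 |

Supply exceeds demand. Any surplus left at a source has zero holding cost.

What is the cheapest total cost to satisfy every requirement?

570

One minimum-cost allocation:
  R1→Gary: 35 × 4 = 140
  R1→Ithaca: 25 × 4 = 100
  R2→Quincy: 65 × 2 = 130
  R3→Quincy: 50 × 4 = 200
Total = 140 + 100 + 130 + 200 = 570.
(Supply check: R1 ships 60; R2 ships 65; R3 ships 50.)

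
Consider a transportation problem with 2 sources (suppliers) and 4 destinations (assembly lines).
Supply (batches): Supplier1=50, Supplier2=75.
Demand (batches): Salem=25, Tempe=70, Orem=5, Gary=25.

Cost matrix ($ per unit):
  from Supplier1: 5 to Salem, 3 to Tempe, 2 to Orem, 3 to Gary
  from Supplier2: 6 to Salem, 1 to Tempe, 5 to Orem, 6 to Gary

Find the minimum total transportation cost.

A cheapest plan:
  Supplier1–Salem: 20 × $5 = $100
  Supplier1–Orem: 5 × $2 = $10
  Supplier1–Gary: 25 × $3 = $75
  Supplier2–Salem: 5 × $6 = $30
  Supplier2–Tempe: 70 × $1 = $70
Total = 100 + 10 + 75 + 30 + 70 = $285.
(Supply check: Supplier1 ships 50; Supplier2 ships 75.)

285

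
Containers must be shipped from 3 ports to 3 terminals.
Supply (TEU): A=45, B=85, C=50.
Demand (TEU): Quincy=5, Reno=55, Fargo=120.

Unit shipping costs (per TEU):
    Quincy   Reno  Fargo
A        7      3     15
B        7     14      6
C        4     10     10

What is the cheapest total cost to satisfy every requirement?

An optimal shipping plan:
  A–Reno: 45 × 3 = 135
  B–Fargo: 85 × 6 = 510
  C–Quincy: 5 × 4 = 20
  C–Reno: 10 × 10 = 100
  C–Fargo: 35 × 10 = 350
Total = 135 + 510 + 20 + 100 + 350 = 1115.

1115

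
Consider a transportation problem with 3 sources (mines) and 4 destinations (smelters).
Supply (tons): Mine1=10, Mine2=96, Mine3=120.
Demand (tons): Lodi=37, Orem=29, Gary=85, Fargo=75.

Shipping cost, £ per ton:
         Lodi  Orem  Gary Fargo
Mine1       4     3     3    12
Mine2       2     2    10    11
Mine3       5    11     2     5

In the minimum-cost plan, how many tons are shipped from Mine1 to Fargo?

Solving gives:
  Mine1–Gary: 10 × £3 = £30
  Mine2–Lodi: 37 × £2 = £74
  Mine2–Orem: 29 × £2 = £58
  Mine2–Fargo: 30 × £11 = £330
  Mine3–Gary: 75 × £2 = £150
  Mine3–Fargo: 45 × £5 = £225
Total cost = £867.
The route Mine1→Fargo is not used.

0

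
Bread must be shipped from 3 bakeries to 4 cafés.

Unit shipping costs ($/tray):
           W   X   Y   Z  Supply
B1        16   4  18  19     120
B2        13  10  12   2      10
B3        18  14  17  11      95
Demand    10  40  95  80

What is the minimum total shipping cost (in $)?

2795

One minimum-cost allocation:
  B1–W: 10 × $16 = $160
  B1–X: 40 × $4 = $160
  B1–Y: 70 × $18 = $1260
  B2–Z: 10 × $2 = $20
  B3–Y: 25 × $17 = $425
  B3–Z: 70 × $11 = $770
Total = 160 + 160 + 1260 + 20 + 425 + 770 = $2795.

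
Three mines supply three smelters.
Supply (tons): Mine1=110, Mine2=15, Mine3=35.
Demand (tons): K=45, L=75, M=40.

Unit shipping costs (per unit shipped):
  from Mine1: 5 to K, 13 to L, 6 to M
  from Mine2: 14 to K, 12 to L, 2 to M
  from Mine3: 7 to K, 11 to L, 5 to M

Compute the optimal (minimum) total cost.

1310

One minimum-cost allocation:
  Mine1 to K: 45 × 5 = 225
  Mine1 to L: 40 × 13 = 520
  Mine1 to M: 25 × 6 = 150
  Mine2 to M: 15 × 2 = 30
  Mine3 to L: 35 × 11 = 385
Total = 225 + 520 + 150 + 30 + 385 = 1310.
(Supply check: Mine1 ships 110; Mine2 ships 15; Mine3 ships 35.)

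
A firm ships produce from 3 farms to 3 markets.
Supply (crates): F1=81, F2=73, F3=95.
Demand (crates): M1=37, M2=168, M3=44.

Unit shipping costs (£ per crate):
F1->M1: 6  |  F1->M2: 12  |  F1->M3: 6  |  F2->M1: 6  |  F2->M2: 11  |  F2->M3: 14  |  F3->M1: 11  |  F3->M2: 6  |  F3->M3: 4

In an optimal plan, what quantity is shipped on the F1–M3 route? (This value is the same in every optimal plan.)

Optimal shipments:
  F1→M1: 37 × £6 = £222
  F1→M3: 44 × £6 = £264
  F2→M2: 73 × £11 = £803
  F3→M2: 95 × £6 = £570
Total cost = £1859.
So F1→M3 carries 44 crates.

44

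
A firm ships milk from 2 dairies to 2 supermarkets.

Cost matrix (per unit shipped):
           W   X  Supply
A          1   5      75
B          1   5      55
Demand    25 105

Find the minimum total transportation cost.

An optimal shipping plan:
  A->X: 75 × 5 = 375
  B->W: 25 × 1 = 25
  B->X: 30 × 5 = 150
Total = 375 + 25 + 150 = 550.

550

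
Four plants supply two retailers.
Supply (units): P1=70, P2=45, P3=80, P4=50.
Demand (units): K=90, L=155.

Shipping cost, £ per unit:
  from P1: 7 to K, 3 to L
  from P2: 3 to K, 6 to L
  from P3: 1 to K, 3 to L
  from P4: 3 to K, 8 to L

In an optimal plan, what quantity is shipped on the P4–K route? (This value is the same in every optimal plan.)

Solving gives:
  P1→L: 70 × £3 = £210
  P2→K: 40 × £3 = £120
  P2→L: 5 × £6 = £30
  P3→L: 80 × £3 = £240
  P4→K: 50 × £3 = £150
Total cost = £750.
So P4→K carries 50 units.

50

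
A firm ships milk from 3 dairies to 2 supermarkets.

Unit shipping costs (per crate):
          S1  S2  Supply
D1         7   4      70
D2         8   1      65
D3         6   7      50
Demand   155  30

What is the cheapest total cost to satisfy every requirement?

1100

An optimal shipping plan:
  D1->S1: 70 × 7 = 490
  D2->S1: 35 × 8 = 280
  D2->S2: 30 × 1 = 30
  D3->S1: 50 × 6 = 300
Total = 490 + 280 + 30 + 300 = 1100.
(Supply check: D1 ships 70; D2 ships 65; D3 ships 50.)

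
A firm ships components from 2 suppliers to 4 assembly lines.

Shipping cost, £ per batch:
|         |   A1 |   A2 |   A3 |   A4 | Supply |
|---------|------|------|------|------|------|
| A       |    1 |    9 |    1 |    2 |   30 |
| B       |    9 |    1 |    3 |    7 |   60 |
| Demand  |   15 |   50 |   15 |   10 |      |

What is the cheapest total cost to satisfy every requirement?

120

A cheapest plan:
  A to A1: 15 batches
  A to A3: 5 batches
  A to A4: 10 batches
  B to A2: 50 batches
  B to A3: 10 batches
Total cost = £120.
(Supply check: A ships 30; B ships 60.)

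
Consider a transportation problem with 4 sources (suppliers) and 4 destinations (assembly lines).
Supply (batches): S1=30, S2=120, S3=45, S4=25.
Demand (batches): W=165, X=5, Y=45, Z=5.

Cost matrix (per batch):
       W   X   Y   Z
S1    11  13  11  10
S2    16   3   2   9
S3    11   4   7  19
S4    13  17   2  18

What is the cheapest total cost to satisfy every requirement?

Optimal allocation:
  S1 to W: 30 batches
  S2 to W: 65 batches
  S2 to X: 5 batches
  S2 to Y: 45 batches
  S2 to Z: 5 batches
  S3 to W: 45 batches
  S4 to W: 25 batches
Total cost = 2340.
(Supply check: S1 ships 30; S2 ships 120; S3 ships 45; S4 ships 25.)

2340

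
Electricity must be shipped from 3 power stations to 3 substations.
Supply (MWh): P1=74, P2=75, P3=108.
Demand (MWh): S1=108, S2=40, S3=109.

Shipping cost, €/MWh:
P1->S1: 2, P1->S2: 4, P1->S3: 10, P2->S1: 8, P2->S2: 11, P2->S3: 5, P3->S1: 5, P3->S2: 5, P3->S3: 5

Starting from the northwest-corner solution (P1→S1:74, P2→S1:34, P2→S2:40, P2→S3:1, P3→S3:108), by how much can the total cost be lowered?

Current plan cost = 74·2 + 34·8 + 40·11 + 1·5 + 108·5 = €1405.
Optimal plan:
  P1→S1: 74 × €2 = €148
  P2→S3: 75 × €5 = €375
  P3→S1: 34 × €5 = €170
  P3→S2: 40 × €5 = €200
  P3→S3: 34 × €5 = €170
Optimal cost = €1063.
Saving = 1405 − 1063 = €342.

342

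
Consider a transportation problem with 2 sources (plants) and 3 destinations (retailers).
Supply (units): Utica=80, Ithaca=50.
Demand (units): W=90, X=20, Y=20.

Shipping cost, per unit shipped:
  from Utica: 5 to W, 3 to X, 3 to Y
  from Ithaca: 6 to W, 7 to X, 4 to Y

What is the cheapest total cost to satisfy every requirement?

620

Optimal allocation:
  Utica→W: 40 × 5 = 200
  Utica→X: 20 × 3 = 60
  Utica→Y: 20 × 3 = 60
  Ithaca→W: 50 × 6 = 300
Total = 200 + 60 + 60 + 300 = 620.
(Supply check: Utica ships 80; Ithaca ships 50.)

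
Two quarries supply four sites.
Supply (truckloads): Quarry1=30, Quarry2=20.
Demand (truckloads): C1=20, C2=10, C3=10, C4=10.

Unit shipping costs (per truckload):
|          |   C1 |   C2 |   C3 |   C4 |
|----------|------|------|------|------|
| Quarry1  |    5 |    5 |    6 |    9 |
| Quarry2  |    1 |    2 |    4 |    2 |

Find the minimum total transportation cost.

190

One minimum-cost allocation:
  Quarry1->C1: 10 truckloads
  Quarry1->C2: 10 truckloads
  Quarry1->C3: 10 truckloads
  Quarry2->C1: 10 truckloads
  Quarry2->C4: 10 truckloads
Total cost = 190.
(Supply check: Quarry1 ships 30; Quarry2 ships 20.)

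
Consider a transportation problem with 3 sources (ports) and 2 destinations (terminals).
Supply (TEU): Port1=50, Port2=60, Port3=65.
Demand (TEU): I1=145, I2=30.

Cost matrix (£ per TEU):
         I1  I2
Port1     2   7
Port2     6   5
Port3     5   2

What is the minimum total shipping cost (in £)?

One minimum-cost allocation:
  Port1->I1: 50 × £2 = £100
  Port2->I1: 60 × £6 = £360
  Port3->I1: 35 × £5 = £175
  Port3->I2: 30 × £2 = £60
Total = 100 + 360 + 175 + 60 = £695.
(Supply check: Port1 ships 50; Port2 ships 60; Port3 ships 65.)

695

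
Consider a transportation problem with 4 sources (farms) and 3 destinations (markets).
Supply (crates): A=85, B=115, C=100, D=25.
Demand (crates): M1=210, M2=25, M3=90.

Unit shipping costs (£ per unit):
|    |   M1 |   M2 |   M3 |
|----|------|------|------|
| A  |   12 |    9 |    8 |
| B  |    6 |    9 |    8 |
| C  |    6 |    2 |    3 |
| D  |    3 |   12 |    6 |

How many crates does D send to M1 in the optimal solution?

25

Solving gives:
  A to M3: 85 crates
  B to M1: 115 crates
  C to M1: 70 crates
  C to M2: 25 crates
  C to M3: 5 crates
  D to M1: 25 crates
Total cost = £1930.
So D→M1 carries 25 crates.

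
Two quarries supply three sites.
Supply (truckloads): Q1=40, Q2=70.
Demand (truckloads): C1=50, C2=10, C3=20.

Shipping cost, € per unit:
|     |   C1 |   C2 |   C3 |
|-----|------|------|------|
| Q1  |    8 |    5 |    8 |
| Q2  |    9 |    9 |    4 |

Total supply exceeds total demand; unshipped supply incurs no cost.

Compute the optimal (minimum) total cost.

550

One minimum-cost allocation:
  Q1→C1: 30 × €8 = €240
  Q1→C2: 10 × €5 = €50
  Q2→C1: 20 × €9 = €180
  Q2→C3: 20 × €4 = €80
Total = 240 + 50 + 180 + 80 = €550.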